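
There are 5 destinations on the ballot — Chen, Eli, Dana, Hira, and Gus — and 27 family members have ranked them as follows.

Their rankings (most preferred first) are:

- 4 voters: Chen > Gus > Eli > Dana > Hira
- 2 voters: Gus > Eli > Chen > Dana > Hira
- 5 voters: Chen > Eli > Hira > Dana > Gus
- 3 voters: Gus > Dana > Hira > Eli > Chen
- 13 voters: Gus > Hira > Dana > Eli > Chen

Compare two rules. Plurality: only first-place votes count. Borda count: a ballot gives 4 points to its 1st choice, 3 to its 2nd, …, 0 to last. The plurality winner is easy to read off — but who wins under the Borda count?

Gus

Plurality first-place counts: Chen 9, Eli 0, Dana 0, Hira 0, Gus 18 → Gus.
Borda totals: Chen 40, Eli 45, Dana 46, Hira 55, Gus 84 → Gus.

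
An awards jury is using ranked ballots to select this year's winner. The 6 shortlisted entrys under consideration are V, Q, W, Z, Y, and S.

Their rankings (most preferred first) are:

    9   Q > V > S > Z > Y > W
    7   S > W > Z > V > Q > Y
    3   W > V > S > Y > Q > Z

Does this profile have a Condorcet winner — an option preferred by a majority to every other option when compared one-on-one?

Head-to-head results (19 voters total):
V vs Q: V wins 10–9.
V vs W: W wins 10–9.
V vs Z: V wins 12–7.
V vs Y: V wins 19–0.
V vs S: V wins 12–7.
Q vs W: W wins 10–9.
Q vs Z: Q wins 12–7.
Q vs Y: Q wins 16–3.
Q vs S: S wins 10–9.
W vs Z: W wins 10–9.
W vs Y: W wins 10–9.
W vs S: S wins 16–3.
Z vs Y: Z wins 16–3.
Z vs S: S wins 19–0.
Y vs S: S wins 19–0.
No candidate beats all others: V beats S beats W beats V, a majority cycle.

No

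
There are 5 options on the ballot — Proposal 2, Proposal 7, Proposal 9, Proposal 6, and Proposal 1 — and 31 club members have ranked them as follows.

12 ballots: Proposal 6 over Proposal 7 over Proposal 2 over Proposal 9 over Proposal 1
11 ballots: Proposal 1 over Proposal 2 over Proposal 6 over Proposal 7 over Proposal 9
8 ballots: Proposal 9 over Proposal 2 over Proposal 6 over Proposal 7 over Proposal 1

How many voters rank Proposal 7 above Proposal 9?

Ballots ranking Proposal 7 above Proposal 9: 12+11 = 23.
Ballots ranking Proposal 9 above Proposal 7: 8.
So 23 of 31 voters prefer Proposal 7 to Proposal 9.

23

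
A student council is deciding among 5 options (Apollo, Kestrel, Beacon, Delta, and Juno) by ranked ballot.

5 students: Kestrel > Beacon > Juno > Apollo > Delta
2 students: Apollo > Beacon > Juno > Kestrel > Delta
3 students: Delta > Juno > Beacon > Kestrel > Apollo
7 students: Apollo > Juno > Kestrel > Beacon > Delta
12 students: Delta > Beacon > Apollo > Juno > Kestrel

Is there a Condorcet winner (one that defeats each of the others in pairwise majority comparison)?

Head-to-head results (29 voters total):
Apollo vs Kestrel: Apollo wins 21–8.
Apollo vs Beacon: Beacon wins 20–9.
Apollo vs Delta: Delta wins 15–14.
Apollo vs Juno: Apollo wins 21–8.
Kestrel vs Beacon: Beacon wins 17–12.
Kestrel vs Delta: Delta wins 15–14.
Kestrel vs Juno: Juno wins 24–5.
Beacon vs Delta: Delta wins 15–14.
Beacon vs Juno: Beacon wins 19–10.
Delta vs Juno: Delta wins 15–14.
Delta beats each rival — Apollo (15–14), Kestrel (15–14), Beacon (15–14), Juno (15–14) — so Delta is the Condorcet winner.

Yes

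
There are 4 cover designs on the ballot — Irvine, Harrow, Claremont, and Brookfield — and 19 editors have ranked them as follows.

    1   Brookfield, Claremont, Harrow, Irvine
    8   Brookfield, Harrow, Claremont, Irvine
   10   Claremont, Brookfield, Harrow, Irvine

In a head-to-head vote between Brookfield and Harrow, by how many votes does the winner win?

Ballots ranking Brookfield above Harrow: 1+8+10 = 19.
Ballots ranking Harrow above Brookfield: 0.
Brookfield wins 19–0, a margin of 19.

19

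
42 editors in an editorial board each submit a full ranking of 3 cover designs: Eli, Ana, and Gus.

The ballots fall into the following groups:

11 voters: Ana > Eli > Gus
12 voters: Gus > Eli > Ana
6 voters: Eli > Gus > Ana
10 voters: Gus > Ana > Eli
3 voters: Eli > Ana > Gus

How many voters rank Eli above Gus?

20

Ballots ranking Eli above Gus: 11+6+3 = 20.
Ballots ranking Gus above Eli: 12+10 = 22.
So 20 of 42 voters prefer Eli to Gus.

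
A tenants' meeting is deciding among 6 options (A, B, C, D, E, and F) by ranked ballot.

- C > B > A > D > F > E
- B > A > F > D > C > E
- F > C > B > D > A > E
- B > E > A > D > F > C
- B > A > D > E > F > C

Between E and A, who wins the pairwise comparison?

Ballots ranking E above A: 1.
Ballots ranking A above E: 4.
A wins the head-to-head, 4–1.

A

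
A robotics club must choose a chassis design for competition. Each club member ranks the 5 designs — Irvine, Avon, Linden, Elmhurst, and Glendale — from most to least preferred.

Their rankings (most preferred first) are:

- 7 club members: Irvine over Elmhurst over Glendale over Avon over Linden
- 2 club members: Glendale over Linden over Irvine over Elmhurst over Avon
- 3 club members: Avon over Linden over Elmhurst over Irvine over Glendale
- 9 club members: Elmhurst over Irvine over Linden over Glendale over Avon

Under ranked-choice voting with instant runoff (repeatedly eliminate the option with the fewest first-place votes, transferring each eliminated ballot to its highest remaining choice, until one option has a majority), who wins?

Round 1: Elmhurst 9, Irvine 7, Avon 3, Glendale 2, Linden 0. Linden has the fewest and is eliminated.
Round 2: Elmhurst 9, Irvine 7, Avon 3, Glendale 2. Glendale has the fewest and is eliminated.
Round 3: Irvine 9, Elmhurst 9, Avon 3. Avon has the fewest and is eliminated.
Round 4: Elmhurst 12, Irvine 9. Elmhurst has a majority.

Elmhurst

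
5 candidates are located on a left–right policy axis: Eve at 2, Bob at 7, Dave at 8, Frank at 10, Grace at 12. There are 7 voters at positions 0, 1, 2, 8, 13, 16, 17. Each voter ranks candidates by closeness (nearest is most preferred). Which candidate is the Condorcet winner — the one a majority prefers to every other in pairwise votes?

With single-peaked preferences on a line, the Condorcet winner is the candidate closest to the median voter.
The median voter (position 8) is closest to Dave at 8.
Check: Dave vs Bob — voters closer to Dave: 4 of 7.

Dave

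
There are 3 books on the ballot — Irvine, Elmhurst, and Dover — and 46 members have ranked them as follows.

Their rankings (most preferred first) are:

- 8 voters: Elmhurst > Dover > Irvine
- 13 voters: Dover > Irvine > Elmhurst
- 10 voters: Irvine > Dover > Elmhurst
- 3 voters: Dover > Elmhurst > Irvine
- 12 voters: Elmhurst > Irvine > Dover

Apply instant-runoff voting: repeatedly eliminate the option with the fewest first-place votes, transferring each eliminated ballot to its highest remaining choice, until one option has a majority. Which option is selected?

Dover

Round 1: Elmhurst 20, Dover 16, Irvine 10. Irvine has the fewest and is eliminated.
Round 2: Dover 26, Elmhurst 20. Dover has a majority.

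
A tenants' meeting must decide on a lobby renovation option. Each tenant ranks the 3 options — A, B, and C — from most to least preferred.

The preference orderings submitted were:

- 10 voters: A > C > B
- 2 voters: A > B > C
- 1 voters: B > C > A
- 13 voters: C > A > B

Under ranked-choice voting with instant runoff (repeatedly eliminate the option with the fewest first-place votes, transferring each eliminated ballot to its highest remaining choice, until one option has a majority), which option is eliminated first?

B

Round 1: C 13, A 12, B 1. B has the fewest and is eliminated.
Round 2: C 14, A 12. C has a majority.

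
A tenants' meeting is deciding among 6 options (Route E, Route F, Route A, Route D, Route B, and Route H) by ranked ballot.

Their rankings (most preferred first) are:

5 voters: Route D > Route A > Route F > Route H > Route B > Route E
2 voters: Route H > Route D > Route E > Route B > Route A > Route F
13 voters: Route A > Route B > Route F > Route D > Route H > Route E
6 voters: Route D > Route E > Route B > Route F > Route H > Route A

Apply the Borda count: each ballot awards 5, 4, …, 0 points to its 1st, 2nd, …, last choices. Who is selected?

Route D

Borda scores:
  Route E: 5·0 + 2·3 + 13·0 + 6·4 = 30
  Route F: 5·3 + 2·0 + 13·3 + 6·2 = 66
  Route A: 5·4 + 2·1 + 13·5 + 6·0 = 87
  Route D: 5·5 + 2·4 + 13·2 + 6·5 = 89
  Route B: 5·1 + 2·2 + 13·4 + 6·3 = 79
  Route H: 5·2 + 2·5 + 13·1 + 6·1 = 39
Route D has the highest total.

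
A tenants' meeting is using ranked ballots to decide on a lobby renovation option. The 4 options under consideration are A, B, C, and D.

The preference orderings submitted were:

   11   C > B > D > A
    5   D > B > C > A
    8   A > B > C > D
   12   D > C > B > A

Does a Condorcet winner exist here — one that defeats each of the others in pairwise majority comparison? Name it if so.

C

Head-to-head results (36 voters total):
A vs B: B wins 28–8.
A vs C: C wins 28–8.
A vs D: D wins 28–8.
B vs C: C wins 23–13.
B vs D: B wins 19–17.
C vs D: C wins 19–17.
C beats each rival — A (28–8), B (23–13), D (19–17) — so C is the Condorcet winner.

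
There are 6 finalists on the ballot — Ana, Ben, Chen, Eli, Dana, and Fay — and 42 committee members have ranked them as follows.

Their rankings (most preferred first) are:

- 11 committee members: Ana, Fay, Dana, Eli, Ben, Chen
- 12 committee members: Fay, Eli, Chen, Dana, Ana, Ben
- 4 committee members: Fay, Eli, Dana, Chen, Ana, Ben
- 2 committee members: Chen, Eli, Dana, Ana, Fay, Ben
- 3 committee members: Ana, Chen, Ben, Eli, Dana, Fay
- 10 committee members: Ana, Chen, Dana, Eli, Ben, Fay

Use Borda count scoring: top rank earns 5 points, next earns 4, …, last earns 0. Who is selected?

Ana

Borda scores:
  Ana: 11·5 + 12·1 + 4·1 + 2·2 + 3·5 + 10·5 = 140
  Ben: 11·1 + 12·0 + 4·0 + 2·0 + 3·3 + 10·1 = 30
  Chen: 11·0 + 12·3 + 4·2 + 2·5 + 3·4 + 10·4 = 106
  Eli: 11·2 + 12·4 + 4·4 + 2·4 + 3·2 + 10·2 = 120
  Dana: 11·3 + 12·2 + 4·3 + 2·3 + 3·1 + 10·3 = 108
  Fay: 11·4 + 12·5 + 4·5 + 2·1 + 3·0 + 10·0 = 126
Ana has the highest total.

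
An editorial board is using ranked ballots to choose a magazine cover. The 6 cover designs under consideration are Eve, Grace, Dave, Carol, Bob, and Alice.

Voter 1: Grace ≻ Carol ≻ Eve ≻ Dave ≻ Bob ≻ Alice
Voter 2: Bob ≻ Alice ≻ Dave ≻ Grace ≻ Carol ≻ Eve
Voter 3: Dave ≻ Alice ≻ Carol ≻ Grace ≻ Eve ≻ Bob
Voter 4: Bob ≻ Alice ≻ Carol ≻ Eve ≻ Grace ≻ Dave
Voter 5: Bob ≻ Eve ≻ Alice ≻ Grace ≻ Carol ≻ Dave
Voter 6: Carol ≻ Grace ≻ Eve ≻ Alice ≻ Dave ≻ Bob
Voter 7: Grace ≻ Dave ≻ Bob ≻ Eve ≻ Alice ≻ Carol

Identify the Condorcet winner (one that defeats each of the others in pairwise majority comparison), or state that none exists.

There is no Condorcet winner

Head-to-head results (7 voters total):
Eve vs Grace: Grace wins 5–2.
Eve vs Dave: Eve wins 4–3.
Eve vs Carol: Carol wins 5–2.
Eve vs Bob: Bob wins 4–3.
Eve vs Alice: Eve wins 4–3.
Grace vs Dave: Grace wins 5–2.
Grace vs Carol: Grace wins 4–3.
Grace vs Bob: Grace wins 4–3.
Grace vs Alice: Alice wins 4–3.
Dave vs Carol: Carol wins 4–3.
Dave vs Bob: Dave wins 4–3.
Dave vs Alice: Alice wins 4–3.
Carol vs Bob: Bob wins 4–3.
Carol vs Alice: Alice wins 5–2.
Bob vs Alice: Bob wins 5–2.
No candidate beats all others: Eve beats Alice beats Grace beats Eve, a majority cycle.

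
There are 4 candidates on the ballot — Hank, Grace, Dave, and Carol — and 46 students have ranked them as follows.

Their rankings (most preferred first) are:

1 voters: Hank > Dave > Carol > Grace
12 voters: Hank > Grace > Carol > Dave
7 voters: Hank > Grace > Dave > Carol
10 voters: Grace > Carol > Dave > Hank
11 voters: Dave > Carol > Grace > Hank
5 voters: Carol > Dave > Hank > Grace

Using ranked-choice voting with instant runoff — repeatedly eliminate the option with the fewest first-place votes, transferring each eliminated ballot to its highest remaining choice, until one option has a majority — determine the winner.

Dave

Round 1: Hank 20, Dave 11, Grace 10, Carol 5. Carol has the fewest and is eliminated.
Round 2: Hank 20, Dave 16, Grace 10. Grace has the fewest and is eliminated.
Round 3: Dave 26, Hank 20. Dave has a majority.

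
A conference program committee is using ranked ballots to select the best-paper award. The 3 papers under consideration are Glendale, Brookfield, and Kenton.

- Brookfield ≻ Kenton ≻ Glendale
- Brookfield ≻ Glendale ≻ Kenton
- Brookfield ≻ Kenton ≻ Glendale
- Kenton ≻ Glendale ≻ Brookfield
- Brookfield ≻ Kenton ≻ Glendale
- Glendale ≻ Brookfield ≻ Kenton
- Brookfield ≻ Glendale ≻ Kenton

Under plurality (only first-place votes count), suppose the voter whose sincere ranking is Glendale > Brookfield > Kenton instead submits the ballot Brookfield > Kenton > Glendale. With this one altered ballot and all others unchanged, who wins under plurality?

First-place totals with the altered ballot: Glendale 0, Brookfield 6, Kenton 1.
The winner is unchanged: still Brookfield.

Brookfield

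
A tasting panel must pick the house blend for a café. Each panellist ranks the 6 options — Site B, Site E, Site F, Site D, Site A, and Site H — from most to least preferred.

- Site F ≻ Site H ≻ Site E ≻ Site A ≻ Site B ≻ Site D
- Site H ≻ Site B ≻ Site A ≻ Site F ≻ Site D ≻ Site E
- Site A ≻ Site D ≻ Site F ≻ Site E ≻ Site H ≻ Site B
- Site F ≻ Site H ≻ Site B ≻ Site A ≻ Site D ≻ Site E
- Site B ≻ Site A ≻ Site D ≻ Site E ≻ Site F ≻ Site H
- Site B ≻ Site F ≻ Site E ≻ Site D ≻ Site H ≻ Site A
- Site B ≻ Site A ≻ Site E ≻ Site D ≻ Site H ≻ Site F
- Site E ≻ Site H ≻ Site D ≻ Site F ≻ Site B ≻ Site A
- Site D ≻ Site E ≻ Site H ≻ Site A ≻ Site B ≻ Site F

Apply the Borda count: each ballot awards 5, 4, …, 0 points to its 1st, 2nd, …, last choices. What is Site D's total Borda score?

21

Borda scores:
  Site B: 1 + 4 + 0 + 3 + 5 + 5 + 5 + 1 + 1 = 25
  Site E: 3 + 0 + 2 + 0 + 2 + 3 + 3 + 5 + 4 = 22
  Site F: 5 + 2 + 3 + 5 + 1 + 4 + 0 + 2 + 0 = 22
  Site D: 0 + 1 + 4 + 1 + 3 + 2 + 2 + 3 + 5 = 21
  Site A: 2 + 3 + 5 + 2 + 4 + 0 + 4 + 0 + 2 = 22
  Site H: 4 + 5 + 1 + 4 + 0 + 1 + 1 + 4 + 3 = 23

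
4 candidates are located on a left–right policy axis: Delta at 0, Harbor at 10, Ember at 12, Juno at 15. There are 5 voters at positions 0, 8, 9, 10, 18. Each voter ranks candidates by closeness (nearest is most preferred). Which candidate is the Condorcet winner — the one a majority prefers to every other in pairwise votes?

With single-peaked preferences on a line, the Condorcet winner is the candidate closest to the median voter.
The median voter (position 9) is closest to Harbor at 10.
Check: Harbor vs Delta — voters closer to Harbor: 4 of 5.

Harbor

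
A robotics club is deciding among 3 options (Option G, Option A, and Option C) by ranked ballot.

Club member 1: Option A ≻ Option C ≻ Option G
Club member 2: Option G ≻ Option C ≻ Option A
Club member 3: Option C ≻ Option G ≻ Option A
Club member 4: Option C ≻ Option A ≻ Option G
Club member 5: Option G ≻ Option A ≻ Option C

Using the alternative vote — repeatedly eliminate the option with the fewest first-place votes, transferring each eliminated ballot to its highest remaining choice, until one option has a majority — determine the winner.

Round 1: Option G 2, Option C 2, Option A 1. Option A has the fewest and is eliminated.
Round 2: Option C 3, Option G 2. Option C has a majority.

Option C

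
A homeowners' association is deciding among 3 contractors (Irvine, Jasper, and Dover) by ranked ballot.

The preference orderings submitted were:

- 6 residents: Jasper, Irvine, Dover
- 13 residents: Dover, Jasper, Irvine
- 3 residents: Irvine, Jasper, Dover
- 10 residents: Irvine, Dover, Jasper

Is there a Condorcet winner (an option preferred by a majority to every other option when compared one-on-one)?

No

Head-to-head results (32 voters total):
Irvine vs Jasper: Jasper wins 19–13.
Irvine vs Dover: Irvine wins 19–13.
Jasper vs Dover: Dover wins 23–9.
No candidate beats all others: Irvine beats Dover beats Jasper beats Irvine, a majority cycle.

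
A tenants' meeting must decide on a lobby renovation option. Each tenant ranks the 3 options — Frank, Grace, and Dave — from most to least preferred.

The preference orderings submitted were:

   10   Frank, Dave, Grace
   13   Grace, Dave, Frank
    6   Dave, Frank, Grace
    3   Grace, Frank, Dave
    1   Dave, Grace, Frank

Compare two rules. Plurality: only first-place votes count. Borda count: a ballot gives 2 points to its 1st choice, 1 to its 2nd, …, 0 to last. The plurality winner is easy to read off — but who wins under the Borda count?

Dave

Plurality first-place counts: Frank 10, Grace 16, Dave 7 → Grace.
Borda totals: Frank 29, Grace 33, Dave 37 → Dave.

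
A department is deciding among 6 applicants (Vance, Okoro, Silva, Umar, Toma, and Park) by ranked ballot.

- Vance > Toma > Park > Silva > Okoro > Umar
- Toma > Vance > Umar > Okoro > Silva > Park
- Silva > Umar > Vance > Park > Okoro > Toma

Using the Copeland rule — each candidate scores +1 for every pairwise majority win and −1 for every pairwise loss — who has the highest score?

Pairwise results:
  Vance vs Okoro: Vance wins 3–0.
  Vance vs Silva: Vance wins 2–1.
  Vance vs Umar: Vance wins 2–1.
  Vance vs Toma: Vance wins 2–1.
  Vance vs Park: Vance wins 3–0.
  Okoro vs Silva: Silva wins 2–1.
  Okoro vs Umar: Umar wins 2–1.
  Okoro vs Toma: Toma wins 2–1.
  Okoro vs Park: Park wins 2–1.
  Silva vs Umar: Silva wins 2–1.
  Silva vs Toma: Toma wins 2–1.
  Silva vs Park: Silva wins 2–1.
  Umar vs Toma: Toma wins 2–1.
  Umar vs Park: Umar wins 2–1.
  Toma vs Park: Toma wins 2–1.
Copeland scores (wins − losses):
  Vance: 5 − 0 = 5
  Okoro: 0 − 5 = -5
  Silva: 3 − 2 = 1
  Umar: 2 − 3 = -1
  Toma: 4 − 1 = 3
  Park: 1 − 4 = -3
Vance has the best Copeland score.

Vance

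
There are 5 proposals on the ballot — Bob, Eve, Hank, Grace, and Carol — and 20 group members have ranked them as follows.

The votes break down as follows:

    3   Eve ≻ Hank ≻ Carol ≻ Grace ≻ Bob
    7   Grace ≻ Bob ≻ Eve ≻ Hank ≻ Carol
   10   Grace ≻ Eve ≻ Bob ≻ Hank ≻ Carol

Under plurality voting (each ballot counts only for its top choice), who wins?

First-place vote totals:
  Bob: 0
  Eve: 3
  Hank: 0
  Grace: 17
  Carol: 0
Grace has the most first-place votes.

Grace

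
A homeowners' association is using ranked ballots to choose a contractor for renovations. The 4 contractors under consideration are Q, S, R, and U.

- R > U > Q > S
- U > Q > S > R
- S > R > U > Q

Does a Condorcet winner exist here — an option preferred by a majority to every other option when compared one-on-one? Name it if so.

There is no Condorcet winner

Head-to-head results (3 voters total):
Q vs S: Q wins 2–1.
Q vs R: R wins 2–1.
Q vs U: U wins 3–0.
S vs R: S wins 2–1.
S vs U: U wins 2–1.
R vs U: R wins 2–1.
No candidate beats all others: Q beats S beats R beats Q, a majority cycle.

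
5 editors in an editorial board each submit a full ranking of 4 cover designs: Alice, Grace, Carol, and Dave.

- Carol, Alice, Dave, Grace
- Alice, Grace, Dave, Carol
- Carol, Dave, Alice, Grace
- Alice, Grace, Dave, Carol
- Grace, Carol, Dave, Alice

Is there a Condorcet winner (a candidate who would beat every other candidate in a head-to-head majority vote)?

No

Head-to-head results (5 voters total):
Alice vs Grace: Alice wins 4–1.
Alice vs Carol: Carol wins 3–2.
Alice vs Dave: Alice wins 3–2.
Grace vs Carol: Grace wins 3–2.
Grace vs Dave: Grace wins 3–2.
Carol vs Dave: Carol wins 3–2.
No candidate beats all others: Alice beats Grace beats Carol beats Alice, a majority cycle.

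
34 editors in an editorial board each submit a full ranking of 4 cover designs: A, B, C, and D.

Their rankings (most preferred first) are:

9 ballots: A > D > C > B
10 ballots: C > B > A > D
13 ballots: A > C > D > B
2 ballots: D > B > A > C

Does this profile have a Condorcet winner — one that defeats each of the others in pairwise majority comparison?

Yes

Head-to-head results (34 voters total):
A vs B: A wins 22–12.
A vs C: A wins 24–10.
A vs D: A wins 32–2.
B vs C: C wins 32–2.
B vs D: D wins 24–10.
C vs D: C wins 23–11.
A beats each rival — B (22–12), C (24–10), D (32–2) — so A is the Condorcet winner.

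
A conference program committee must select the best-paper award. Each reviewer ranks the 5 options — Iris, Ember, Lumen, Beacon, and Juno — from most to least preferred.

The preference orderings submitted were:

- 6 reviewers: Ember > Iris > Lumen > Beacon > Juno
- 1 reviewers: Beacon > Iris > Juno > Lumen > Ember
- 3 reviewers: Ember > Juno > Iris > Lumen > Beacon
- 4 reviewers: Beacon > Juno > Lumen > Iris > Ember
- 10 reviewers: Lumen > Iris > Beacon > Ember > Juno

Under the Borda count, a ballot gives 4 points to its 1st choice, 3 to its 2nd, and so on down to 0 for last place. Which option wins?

Lumen

Borda scores:
  Iris: 6·3 + 3 + 3·2 + 4·1 + 10·3 = 61
  Ember: 6·4 + 0 + 3·4 + 4·0 + 10·1 = 46
  Lumen: 6·2 + 1 + 3·1 + 4·2 + 10·4 = 64
  Beacon: 6·1 + 4 + 3·0 + 4·4 + 10·2 = 46
  Juno: 6·0 + 2 + 3·3 + 4·3 + 10·0 = 23
Lumen has the highest total.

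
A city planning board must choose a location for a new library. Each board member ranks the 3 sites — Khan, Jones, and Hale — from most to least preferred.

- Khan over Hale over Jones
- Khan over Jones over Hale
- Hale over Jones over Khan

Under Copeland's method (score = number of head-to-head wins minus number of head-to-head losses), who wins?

Pairwise results:
  Khan vs Jones: Khan wins 2–1.
  Khan vs Hale: Khan wins 2–1.
  Jones vs Hale: Hale wins 2–1.
Copeland scores (wins − losses):
  Khan: 2 − 0 = 2
  Jones: 0 − 2 = -2
  Hale: 1 − 1 = 0
Khan has the best Copeland score.

Khan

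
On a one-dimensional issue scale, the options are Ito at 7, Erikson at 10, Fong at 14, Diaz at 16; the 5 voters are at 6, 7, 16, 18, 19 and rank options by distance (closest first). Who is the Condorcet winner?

With single-peaked preferences on a line, the Condorcet winner is the candidate closest to the median voter.
The median voter (position 16) is closest to Diaz at 16.
Check: Diaz vs Ito — voters closer to Diaz: 3 of 5.

Diaz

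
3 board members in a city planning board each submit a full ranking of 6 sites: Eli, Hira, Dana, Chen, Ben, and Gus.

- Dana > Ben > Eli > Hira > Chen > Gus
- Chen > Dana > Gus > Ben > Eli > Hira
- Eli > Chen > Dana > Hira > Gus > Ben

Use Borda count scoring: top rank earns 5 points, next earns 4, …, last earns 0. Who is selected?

Dana

Borda scores:
  Eli: 3 + 1 + 5 = 9
  Hira: 2 + 0 + 2 = 4
  Dana: 5 + 4 + 3 = 12
  Chen: 1 + 5 + 4 = 10
  Ben: 4 + 2 + 0 = 6
  Gus: 0 + 3 + 1 = 4
Dana has the highest total.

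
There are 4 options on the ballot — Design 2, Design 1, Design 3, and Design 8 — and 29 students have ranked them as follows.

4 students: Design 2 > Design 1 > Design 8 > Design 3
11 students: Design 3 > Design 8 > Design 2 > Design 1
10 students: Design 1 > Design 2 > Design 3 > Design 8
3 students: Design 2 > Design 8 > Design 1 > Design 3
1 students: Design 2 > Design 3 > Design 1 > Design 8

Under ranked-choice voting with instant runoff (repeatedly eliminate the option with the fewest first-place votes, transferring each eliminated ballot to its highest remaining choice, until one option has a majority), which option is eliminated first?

Round 1: Design 3 11, Design 1 10, Design 2 8, Design 8 0. Design 8 has the fewest and is eliminated.
Round 2: Design 3 11, Design 1 10, Design 2 8. Design 2 has the fewest and is eliminated.
Round 3: Design 1 17, Design 3 12. Design 1 has a majority.

Design 8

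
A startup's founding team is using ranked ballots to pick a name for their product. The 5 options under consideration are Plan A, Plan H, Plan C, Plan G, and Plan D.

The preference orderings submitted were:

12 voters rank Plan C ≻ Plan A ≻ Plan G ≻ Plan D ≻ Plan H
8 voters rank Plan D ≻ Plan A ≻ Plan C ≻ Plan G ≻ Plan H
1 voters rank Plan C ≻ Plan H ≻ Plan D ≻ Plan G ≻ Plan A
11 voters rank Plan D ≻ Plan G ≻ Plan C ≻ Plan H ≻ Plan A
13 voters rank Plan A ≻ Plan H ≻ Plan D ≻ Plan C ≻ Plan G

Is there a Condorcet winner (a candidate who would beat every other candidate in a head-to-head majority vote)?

No

Head-to-head results (45 voters total):
Plan A vs Plan H: Plan A wins 33–12.
Plan A vs Plan C: Plan C wins 24–21.
Plan A vs Plan G: Plan A wins 33–12.
Plan A vs Plan D: Plan A wins 25–20.
Plan H vs Plan C: Plan C wins 32–13.
Plan H vs Plan G: Plan G wins 31–14.
Plan H vs Plan D: Plan D wins 31–14.
Plan C vs Plan G: Plan C wins 34–11.
Plan C vs Plan D: Plan D wins 32–13.
Plan G vs Plan D: Plan D wins 33–12.
No candidate beats all others: Plan A beats Plan D beats Plan C beats Plan A, a majority cycle.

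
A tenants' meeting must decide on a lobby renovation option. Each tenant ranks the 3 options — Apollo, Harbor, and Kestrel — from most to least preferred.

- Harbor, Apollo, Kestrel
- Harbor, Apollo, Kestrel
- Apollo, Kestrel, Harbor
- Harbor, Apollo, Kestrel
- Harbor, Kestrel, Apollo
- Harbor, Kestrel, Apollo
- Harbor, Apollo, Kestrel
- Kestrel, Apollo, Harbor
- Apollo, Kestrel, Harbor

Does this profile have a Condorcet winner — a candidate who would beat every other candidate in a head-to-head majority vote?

Head-to-head results (9 voters total):
Apollo vs Harbor: Harbor wins 6–3.
Apollo vs Kestrel: Apollo wins 6–3.
Harbor vs Kestrel: Harbor wins 6–3.
Harbor beats each rival — Apollo (6–3), Kestrel (6–3) — so Harbor is the Condorcet winner.

Yes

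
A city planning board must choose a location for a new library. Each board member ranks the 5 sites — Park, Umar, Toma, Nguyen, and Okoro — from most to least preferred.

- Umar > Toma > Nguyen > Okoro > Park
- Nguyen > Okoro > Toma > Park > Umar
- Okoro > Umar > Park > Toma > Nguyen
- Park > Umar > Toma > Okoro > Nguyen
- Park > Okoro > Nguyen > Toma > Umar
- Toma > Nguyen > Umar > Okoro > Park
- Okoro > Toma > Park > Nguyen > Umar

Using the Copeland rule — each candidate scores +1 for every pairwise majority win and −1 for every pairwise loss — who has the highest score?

Pairwise results:
  Park vs Umar: Park wins 4–3.
  Park vs Toma: Toma wins 4–3.
  Park vs Nguyen: Park wins 4–3.
  Park vs Okoro: Okoro wins 5–2.
  Umar vs Toma: Toma wins 4–3.
  Umar vs Nguyen: Nguyen wins 4–3.
  Umar vs Okoro: Okoro wins 4–3.
  Toma vs Nguyen: Toma wins 5–2.
  Toma vs Okoro: Okoro wins 4–3.
  Nguyen vs Okoro: Okoro wins 4–3.
Copeland scores (wins − losses):
  Park: 2 − 2 = 0
  Umar: 0 − 4 = -4
  Toma: 3 − 1 = 2
  Nguyen: 1 − 3 = -2
  Okoro: 4 − 0 = 4
Okoro has the best Copeland score.

Okoro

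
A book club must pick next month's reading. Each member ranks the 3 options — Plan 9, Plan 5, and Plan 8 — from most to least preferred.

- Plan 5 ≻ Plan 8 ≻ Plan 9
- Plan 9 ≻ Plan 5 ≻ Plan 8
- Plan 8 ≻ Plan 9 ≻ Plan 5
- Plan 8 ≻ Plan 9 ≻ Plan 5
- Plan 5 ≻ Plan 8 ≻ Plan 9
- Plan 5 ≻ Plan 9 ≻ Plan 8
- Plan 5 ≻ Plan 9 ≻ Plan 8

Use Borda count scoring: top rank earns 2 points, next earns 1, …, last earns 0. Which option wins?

Borda scores:
  Plan 9: 0 + 2 + 1 + 1 + 0 + 1 + 1 = 6
  Plan 5: 2 + 1 + 0 + 0 + 2 + 2 + 2 = 9
  Plan 8: 1 + 0 + 2 + 2 + 1 + 0 + 0 = 6
Plan 5 has the highest total.

Plan 5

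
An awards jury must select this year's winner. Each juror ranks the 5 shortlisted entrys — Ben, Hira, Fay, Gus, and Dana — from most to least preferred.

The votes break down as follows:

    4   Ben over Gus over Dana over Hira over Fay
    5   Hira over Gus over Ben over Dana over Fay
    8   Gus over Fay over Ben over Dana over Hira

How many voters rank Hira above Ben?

5

Ballots ranking Hira above Ben: 5.
Ballots ranking Ben above Hira: 4+8 = 12.
So 5 of 17 voters prefer Hira to Ben.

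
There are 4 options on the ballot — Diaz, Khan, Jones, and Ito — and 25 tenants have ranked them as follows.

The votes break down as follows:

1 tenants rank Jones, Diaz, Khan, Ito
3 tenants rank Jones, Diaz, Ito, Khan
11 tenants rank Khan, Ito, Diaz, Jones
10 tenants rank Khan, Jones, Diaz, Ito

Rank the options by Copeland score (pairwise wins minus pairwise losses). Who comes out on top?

Pairwise results:
  Diaz vs Khan: Khan wins 21–4.
  Diaz vs Jones: Jones wins 14–11.
  Diaz vs Ito: Diaz wins 14–11.
  Khan vs Jones: Khan wins 21–4.
  Khan vs Ito: Khan wins 22–3.
  Jones vs Ito: Jones wins 14–11.
Copeland scores (wins − losses):
  Diaz: 1 − 2 = -1
  Khan: 3 − 0 = 3
  Jones: 2 − 1 = 1
  Ito: 0 − 3 = -3
Khan has the best Copeland score.

Khan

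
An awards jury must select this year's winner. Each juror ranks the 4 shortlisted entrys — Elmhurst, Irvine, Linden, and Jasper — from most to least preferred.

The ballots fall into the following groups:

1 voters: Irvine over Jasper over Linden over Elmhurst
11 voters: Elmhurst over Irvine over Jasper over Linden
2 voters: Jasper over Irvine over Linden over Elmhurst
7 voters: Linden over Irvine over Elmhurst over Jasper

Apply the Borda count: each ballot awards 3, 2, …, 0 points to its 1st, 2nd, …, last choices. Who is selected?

Irvine

Borda scores:
  Elmhurst: 0 + 11·3 + 2·0 + 7·1 = 40
  Irvine: 3 + 11·2 + 2·2 + 7·2 = 43
  Linden: 1 + 11·0 + 2·1 + 7·3 = 24
  Jasper: 2 + 11·1 + 2·3 + 7·0 = 19
Irvine has the highest total.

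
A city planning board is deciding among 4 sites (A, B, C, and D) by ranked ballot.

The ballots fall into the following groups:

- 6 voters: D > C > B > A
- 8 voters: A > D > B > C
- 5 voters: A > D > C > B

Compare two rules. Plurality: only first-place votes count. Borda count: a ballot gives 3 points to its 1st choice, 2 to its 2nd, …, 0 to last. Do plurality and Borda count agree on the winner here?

Plurality first-place counts: A 13, B 0, C 0, D 6 → A.
Borda totals: A 39, B 14, C 17, D 44 → D.
The two rules disagree: plurality picks A, Borda picks D.

No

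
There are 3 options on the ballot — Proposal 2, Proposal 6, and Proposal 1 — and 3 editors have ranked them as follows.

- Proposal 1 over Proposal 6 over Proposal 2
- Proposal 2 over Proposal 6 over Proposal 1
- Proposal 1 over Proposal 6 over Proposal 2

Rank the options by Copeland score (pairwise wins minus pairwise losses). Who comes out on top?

Pairwise results:
  Proposal 2 vs Proposal 6: Proposal 6 wins 2–1.
  Proposal 2 vs Proposal 1: Proposal 1 wins 2–1.
  Proposal 6 vs Proposal 1: Proposal 1 wins 2–1.
Copeland scores (wins − losses):
  Proposal 2: 0 − 2 = -2
  Proposal 6: 1 − 1 = 0
  Proposal 1: 2 − 0 = 2
Proposal 1 has the best Copeland score.

Proposal 1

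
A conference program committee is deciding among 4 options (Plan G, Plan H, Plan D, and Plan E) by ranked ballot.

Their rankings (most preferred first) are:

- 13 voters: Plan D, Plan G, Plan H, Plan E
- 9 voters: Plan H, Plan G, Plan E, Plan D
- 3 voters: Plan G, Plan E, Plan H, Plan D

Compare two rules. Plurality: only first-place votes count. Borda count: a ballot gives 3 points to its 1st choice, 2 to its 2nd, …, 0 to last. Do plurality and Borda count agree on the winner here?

No

Plurality first-place counts: Plan G 3, Plan H 9, Plan D 13, Plan E 0 → Plan D.
Borda totals: Plan G 53, Plan H 43, Plan D 39, Plan E 15 → Plan G.
The two rules disagree: plurality picks Plan D, Borda picks Plan G.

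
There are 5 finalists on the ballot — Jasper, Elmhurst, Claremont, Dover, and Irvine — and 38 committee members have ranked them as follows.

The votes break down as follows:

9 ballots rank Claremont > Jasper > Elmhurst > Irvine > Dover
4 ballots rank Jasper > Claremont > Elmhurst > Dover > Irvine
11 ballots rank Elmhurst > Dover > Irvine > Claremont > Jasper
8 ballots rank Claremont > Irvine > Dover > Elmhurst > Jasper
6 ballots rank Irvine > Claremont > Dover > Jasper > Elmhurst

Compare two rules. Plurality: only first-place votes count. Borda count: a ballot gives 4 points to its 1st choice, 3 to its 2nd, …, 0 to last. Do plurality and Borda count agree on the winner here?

Plurality first-place counts: Jasper 4, Elmhurst 11, Claremont 17, Dover 0, Irvine 6 → Claremont.
Borda totals: Jasper 49, Elmhurst 78, Claremont 109, Dover 65, Irvine 79 → Claremont.
The two rules agree on Claremont.

Yes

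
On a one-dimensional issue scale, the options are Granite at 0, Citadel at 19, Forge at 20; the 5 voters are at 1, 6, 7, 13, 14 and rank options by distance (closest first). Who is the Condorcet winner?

With single-peaked preferences on a line, the Condorcet winner is the candidate closest to the median voter.
The median voter (position 7) is closest to Granite at 0.
Check: Granite vs Citadel — voters closer to Granite: 3 of 5.

Granite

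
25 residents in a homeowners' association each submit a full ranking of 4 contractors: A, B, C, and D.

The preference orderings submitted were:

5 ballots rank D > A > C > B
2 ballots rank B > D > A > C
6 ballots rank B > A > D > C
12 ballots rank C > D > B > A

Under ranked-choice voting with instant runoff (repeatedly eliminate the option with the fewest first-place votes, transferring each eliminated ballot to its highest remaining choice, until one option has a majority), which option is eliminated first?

Round 1: C 12, B 8, D 5, A 0. A has the fewest and is eliminated.
Round 2: C 12, B 8, D 5. D has the fewest and is eliminated.
Round 3: C 17, B 8. C has a majority.

A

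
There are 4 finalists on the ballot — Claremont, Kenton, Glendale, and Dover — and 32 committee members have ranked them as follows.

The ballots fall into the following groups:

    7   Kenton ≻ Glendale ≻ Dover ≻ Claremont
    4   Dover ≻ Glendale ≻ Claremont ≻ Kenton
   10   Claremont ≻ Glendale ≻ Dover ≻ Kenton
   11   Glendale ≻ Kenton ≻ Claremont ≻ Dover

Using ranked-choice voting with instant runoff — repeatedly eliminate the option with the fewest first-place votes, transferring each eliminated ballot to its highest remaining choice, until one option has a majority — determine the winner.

Glendale

Round 1: Glendale 11, Claremont 10, Kenton 7, Dover 4. Dover has the fewest and is eliminated.
Round 2: Glendale 15, Claremont 10, Kenton 7. Kenton has the fewest and is eliminated.
Round 3: Glendale 22, Claremont 10. Glendale has a majority.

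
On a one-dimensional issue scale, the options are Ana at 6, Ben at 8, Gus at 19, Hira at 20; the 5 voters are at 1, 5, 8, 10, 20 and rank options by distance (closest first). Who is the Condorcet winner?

Ben

With single-peaked preferences on a line, the Condorcet winner is the candidate closest to the median voter.
The median voter (position 8) is closest to Ben at 8.
Check: Ben vs Ana — voters closer to Ben: 3 of 5.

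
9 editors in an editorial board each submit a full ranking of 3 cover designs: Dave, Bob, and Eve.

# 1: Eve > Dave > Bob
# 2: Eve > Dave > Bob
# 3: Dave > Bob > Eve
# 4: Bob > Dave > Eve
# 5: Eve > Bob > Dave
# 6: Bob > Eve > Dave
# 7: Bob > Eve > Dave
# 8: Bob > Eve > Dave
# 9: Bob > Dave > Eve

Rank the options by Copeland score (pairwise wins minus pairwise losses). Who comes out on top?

Bob

Pairwise results:
  Dave vs Bob: Bob wins 6–3.
  Dave vs Eve: Eve wins 6–3.
  Bob vs Eve: Bob wins 6–3.
Copeland scores (wins − losses):
  Dave: 0 − 2 = -2
  Bob: 2 − 0 = 2
  Eve: 1 − 1 = 0
Bob has the best Copeland score.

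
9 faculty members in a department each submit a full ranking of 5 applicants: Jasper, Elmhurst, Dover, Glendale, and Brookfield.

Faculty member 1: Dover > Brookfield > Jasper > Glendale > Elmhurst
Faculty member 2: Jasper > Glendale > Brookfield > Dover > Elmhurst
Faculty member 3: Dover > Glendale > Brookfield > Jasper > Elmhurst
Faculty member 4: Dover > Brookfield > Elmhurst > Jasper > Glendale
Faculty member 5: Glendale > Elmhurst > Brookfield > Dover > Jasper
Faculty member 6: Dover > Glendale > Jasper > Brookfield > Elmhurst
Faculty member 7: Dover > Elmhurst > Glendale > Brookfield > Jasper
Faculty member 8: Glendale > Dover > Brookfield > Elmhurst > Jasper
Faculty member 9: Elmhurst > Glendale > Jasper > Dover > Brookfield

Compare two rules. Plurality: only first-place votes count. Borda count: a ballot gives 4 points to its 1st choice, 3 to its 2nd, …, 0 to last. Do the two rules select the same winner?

Yes

Plurality first-place counts: Jasper 1, Elmhurst 1, Dover 5, Glendale 2, Brookfield 0 → Dover.
Borda totals: Jasper 12, Elmhurst 13, Dover 26, Glendale 23, Brookfield 16 → Dover.
The two rules agree on Dover.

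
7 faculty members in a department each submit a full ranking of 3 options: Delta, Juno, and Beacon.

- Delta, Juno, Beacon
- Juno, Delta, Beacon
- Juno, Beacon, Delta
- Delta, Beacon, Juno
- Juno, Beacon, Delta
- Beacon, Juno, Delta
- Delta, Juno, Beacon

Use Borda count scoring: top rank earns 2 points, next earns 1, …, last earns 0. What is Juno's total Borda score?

9

Borda scores:
  Delta: 2 + 1 + 0 + 2 + 0 + 0 + 2 = 7
  Juno: 1 + 2 + 2 + 0 + 2 + 1 + 1 = 9
  Beacon: 0 + 0 + 1 + 1 + 1 + 2 + 0 = 5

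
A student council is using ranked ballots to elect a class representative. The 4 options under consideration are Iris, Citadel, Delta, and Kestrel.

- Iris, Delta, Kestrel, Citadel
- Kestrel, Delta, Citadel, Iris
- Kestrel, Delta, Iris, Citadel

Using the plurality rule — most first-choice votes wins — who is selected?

First-place vote totals:
  Iris: 1
  Citadel: 0
  Delta: 0
  Kestrel: 2
Kestrel has the most first-place votes.

Kestrel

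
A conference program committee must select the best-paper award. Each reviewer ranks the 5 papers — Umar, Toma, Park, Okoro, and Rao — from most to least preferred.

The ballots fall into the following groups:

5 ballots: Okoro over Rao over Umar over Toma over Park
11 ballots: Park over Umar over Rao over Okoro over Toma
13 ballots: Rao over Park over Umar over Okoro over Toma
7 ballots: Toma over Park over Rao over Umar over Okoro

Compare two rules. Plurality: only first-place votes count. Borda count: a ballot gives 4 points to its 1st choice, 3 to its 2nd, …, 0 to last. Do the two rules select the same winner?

Plurality first-place counts: Umar 0, Toma 7, Park 11, Okoro 5, Rao 13 → Rao.
Borda totals: Umar 76, Toma 33, Park 104, Okoro 44, Rao 103 → Park.
The two rules disagree: plurality picks Rao, Borda picks Park.

No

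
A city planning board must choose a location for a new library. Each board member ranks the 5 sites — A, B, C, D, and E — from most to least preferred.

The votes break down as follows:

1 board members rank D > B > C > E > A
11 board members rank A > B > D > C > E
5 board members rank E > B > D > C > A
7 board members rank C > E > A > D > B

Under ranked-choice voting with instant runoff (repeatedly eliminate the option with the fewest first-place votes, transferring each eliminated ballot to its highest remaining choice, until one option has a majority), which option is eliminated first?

Round 1: A 11, C 7, E 5, D 1, B 0. B has the fewest and is eliminated.
Round 2: A 11, C 7, E 5, D 1. D has the fewest and is eliminated.
Round 3: A 11, C 8, E 5. E has the fewest and is eliminated.
Round 4: C 13, A 11. C has a majority.

B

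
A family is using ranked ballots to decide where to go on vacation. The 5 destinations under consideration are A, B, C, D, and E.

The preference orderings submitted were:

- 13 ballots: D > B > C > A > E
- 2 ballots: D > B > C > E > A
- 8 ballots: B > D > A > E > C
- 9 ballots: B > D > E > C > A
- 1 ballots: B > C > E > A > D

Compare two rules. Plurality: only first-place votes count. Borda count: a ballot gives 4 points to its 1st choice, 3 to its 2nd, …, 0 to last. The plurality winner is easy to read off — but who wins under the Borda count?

B

Plurality first-place counts: A 0, B 18, C 0, D 15, E 0 → B.
Borda totals: A 30, B 117, C 42, D 111, E 30 → B.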